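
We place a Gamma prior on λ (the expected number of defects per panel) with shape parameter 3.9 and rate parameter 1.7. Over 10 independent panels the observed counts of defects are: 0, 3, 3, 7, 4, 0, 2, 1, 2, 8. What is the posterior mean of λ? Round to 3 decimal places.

The Poisson likelihood adds the total count to the shape and the number of exposure periods to the rate. Here ∑xᵢ = 30 and n = 10, so shape 3.9→33.9 and rate 1.7→11.7.
Posterior mean = shape/rate = 33.9/11.7 = 2.897.

Posterior mean ≈ 2.897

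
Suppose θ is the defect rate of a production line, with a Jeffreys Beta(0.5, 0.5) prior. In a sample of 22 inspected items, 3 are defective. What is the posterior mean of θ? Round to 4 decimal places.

Posterior mean ≈ 0.1522

Observing 3 successes and 19 failures updates Beta(0.5, 0.5) by adding the success and failure counts to the two shape parameters: α = 0.5+3 = 3.5, β = 0.5+19 = 19.5.
Posterior mean = α/(α+β) = 3.5/23 = 0.1522.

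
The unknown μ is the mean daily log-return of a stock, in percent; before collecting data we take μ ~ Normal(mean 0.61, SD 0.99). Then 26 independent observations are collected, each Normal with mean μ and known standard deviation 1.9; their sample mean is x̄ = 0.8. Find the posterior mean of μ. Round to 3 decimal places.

Posterior mean ≈ 0.776

With known σ, the Normal prior is conjugate. Weight on the data is w = (n/σ²)/(n/σ² + 1/τ₀²) = 7.20222/(7.20222+1.02030) = 0.87591.
Posterior mean = w·x̄ + (1−w)·μ₀ = 0.87591·0.8 + 0.12409·0.61 = 0.776.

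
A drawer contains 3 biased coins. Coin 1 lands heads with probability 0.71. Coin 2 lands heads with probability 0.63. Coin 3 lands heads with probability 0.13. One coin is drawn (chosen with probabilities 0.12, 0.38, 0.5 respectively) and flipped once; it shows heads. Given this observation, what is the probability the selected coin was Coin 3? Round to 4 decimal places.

Posterior probability ≈ 0.1668

P(heads|C1) = 0.71; P(heads|C2) = 0.63; P(heads|C3) = 0.13.
Prior × likelihood for each source: 0.12·0.71=0.08520, 0.38·0.63=0.2394, 0.5·0.13=0.06500. Summing gives P(heads) = 0.38960.
P(Coin 3 | heads) = 0.06500 / 0.38960 = 0.1668.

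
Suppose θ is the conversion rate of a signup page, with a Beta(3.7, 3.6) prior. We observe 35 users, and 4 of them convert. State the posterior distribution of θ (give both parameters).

Posterior: Beta(7.7, 34.6)

The binomial likelihood is conjugate to the Beta prior: with 4 successes and 31 failures, the posterior is Beta(3.7+4, 3.6+31) = Beta(7.7, 34.6).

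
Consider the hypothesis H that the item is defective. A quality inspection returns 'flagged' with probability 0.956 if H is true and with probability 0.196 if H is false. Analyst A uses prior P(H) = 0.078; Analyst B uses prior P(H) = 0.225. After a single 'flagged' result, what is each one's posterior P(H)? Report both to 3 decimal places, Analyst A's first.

Analyst A: 0.292; Analyst B: 0.586

P('+'|H) = 0.956, P('+'|¬H) = 0.196.
Analyst A: numerator 0.956·0.078 = 0.074568; evidence = 0.074568+0.196·0.922 = 0.25528; posterior = 0.292.
Analyst B: numerator 0.956·0.225 = 0.21510; evidence = 0.21510+0.196·0.775 = 0.36700; posterior = 0.586.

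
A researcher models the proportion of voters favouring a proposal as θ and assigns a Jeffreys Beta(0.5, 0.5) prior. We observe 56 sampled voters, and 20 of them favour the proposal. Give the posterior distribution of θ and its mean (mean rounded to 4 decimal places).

Posterior: Beta(20.5, 36.5); mean ≈ 0.3596

Observing 20 successes and 36 failures updates Beta(0.5, 0.5) by adding the success and failure counts to the two shape parameters: α = 0.5+20 = 20.5, β = 0.5+36 = 36.5.
E[θ | data] = 20.5/(20.5+36.5) = 0.3596.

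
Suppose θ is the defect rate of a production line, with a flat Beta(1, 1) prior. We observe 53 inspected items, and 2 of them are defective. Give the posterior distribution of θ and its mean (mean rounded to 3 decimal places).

The binomial likelihood is conjugate to the Beta prior: with 2 successes and 51 failures, the posterior is Beta(1+2, 1+51) = Beta(3, 52).
Posterior mean = α/(α+β) = 3/55 = 0.055.

Posterior: Beta(3, 52); mean ≈ 0.055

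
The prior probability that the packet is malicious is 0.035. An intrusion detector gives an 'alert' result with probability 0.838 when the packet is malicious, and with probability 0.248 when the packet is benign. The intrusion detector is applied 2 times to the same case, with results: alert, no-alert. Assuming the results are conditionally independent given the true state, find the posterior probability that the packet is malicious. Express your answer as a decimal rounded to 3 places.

Let H be the event that the packet is malicious; start with P(H) = 0.035. P('alert'|H) = 0.838, P('alert'|¬H) = 0.248.
Update on result 1 ('alert'): P(H) ← 0.838·0.0350 / (0.838·0.0350 + 0.248·0.9650) = 0.029330/0.26865 = 0.1092.
Update on result 2 ('no-alert'): P(H) ← 0.162·0.1092 / (0.162·0.1092 + 0.752·0.8908) = 0.017686/0.68759 = 0.0257.

Posterior P(H) ≈ 0.026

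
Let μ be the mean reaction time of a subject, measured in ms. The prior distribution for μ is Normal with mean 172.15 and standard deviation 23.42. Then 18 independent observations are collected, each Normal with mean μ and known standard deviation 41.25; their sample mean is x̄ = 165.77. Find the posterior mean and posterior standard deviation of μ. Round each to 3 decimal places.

Posterior mean ≈ 166.708; posterior SD ≈ 8.980

Prior precision 1/τ₀² = 1/23.42² = 0.00182317; data precision n/σ² = 18/41.25² = 0.0105785.
Posterior precision = 0.00182317 + 0.0105785 = 0.0124017, giving posterior SD = 1/√0.0124017 = 8.980.
Posterior mean = (0.00182317·172.15 + 0.0105785·165.77) / 0.0124017 = 166.708.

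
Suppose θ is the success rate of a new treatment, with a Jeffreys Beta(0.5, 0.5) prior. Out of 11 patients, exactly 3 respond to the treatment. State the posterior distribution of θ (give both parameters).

Posterior: Beta(3.5, 8.5)

The binomial likelihood is conjugate to the Beta prior: with 3 successes and 8 failures, the posterior is Beta(0.5+3, 0.5+8) = Beta(3.5, 8.5).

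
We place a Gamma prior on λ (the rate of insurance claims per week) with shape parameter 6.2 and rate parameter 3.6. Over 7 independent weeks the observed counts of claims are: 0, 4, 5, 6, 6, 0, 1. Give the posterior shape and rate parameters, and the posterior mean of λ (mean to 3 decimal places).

Total count ∑xᵢ = 22 over n = 7 weeks.
Gamma is conjugate to the Poisson likelihood: posterior is Gamma(shape = 6.2+22 = 28.2, rate = 3.6+7 = 10.6).
Posterior mean = shape/rate = 28.2/10.6 = 2.660.

Posterior: Gamma(shape=28.2, rate=10.6); mean ≈ 2.660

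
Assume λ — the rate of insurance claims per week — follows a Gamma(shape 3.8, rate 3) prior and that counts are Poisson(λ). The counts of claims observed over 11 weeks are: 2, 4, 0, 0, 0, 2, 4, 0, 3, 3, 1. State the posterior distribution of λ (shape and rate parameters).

Total count ∑xᵢ = 19 over n = 11 weeks.
Gamma is conjugate to the Poisson likelihood: posterior is Gamma(shape = 3.8+19 = 22.8, rate = 3+11 = 14).

Posterior: Gamma(shape=22.8, rate=14)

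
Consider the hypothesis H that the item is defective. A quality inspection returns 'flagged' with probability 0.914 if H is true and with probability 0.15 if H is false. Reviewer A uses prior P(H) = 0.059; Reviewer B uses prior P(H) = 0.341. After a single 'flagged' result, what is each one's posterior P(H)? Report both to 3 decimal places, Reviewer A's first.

P('+'|H) = 0.914, P('+'|¬H) = 0.15.
Reviewer A: numerator 0.914·0.059 = 0.053926; evidence = 0.053926+0.15·0.941 = 0.19508; posterior = 0.276.
Reviewer B: numerator 0.914·0.341 = 0.31167; evidence = 0.31167+0.15·0.659 = 0.41052; posterior = 0.759.

Reviewer A: 0.276; Reviewer B: 0.759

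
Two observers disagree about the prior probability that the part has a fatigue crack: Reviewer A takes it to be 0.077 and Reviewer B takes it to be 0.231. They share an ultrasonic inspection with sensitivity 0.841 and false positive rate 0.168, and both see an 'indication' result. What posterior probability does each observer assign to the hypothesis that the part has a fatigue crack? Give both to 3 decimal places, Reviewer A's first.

Reviewer A: 0.295; Reviewer B: 0.601

P('+'|H) = 0.841, P('+'|¬H) = 0.168.
Reviewer A: numerator 0.841·0.077 = 0.064757; evidence = 0.064757+0.168·0.923 = 0.21982; posterior = 0.295.
Reviewer B: numerator 0.841·0.231 = 0.19427; evidence = 0.19427+0.168·0.769 = 0.32346; posterior = 0.601.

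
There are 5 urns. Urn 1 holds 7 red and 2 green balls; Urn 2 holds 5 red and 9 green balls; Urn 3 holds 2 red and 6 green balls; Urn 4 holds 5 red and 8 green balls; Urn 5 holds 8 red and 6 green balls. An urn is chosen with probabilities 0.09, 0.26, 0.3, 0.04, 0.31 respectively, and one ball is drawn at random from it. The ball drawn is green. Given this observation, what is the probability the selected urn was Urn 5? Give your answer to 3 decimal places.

Posterior probability ≈ 0.233

P(green|Urn 1) = 0.2222; P(green|Urn 2) = 0.6429; P(green|Urn 3) = 0.75; P(green|Urn 4) = 0.6154; P(green|Urn 5) = 0.4286.
Prior × likelihood for each source: 0.09·0.2222=0.02000, 0.26·0.6429=0.1671, 0.3·0.75=0.2250, 0.04·0.6154=0.02462, 0.31·0.4286=0.1329. Summing gives P(green) = 0.56962.
P(Urn 5 | green) = 0.1329 / 0.56962 = 0.233.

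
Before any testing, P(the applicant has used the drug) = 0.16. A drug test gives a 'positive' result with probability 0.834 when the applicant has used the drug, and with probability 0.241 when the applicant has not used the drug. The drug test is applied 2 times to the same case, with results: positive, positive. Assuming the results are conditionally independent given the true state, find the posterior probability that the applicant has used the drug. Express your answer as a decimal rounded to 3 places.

Let H be the event that the applicant has used the drug; start with P(H) = 0.16. P('positive'|H) = 0.834, P('positive'|¬H) = 0.241.
Update on result 1 ('positive'): P(H) ← 0.834·0.1600 / (0.834·0.1600 + 0.241·0.8400) = 0.13344/0.33588 = 0.3973.
Update on result 2 ('positive'): P(H) ← 0.834·0.3973 / (0.834·0.3973 + 0.241·0.6027) = 0.33134/0.47659 = 0.6952.

Posterior P(H) ≈ 0.695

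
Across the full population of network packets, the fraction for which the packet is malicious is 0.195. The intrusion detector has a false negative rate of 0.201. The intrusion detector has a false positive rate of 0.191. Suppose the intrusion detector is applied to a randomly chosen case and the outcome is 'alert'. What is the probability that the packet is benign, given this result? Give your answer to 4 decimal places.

Write H for 'the packet is malicious'. Prior odds H:¬H = 0.195/0.805 = 0.24224. For the 'alert' outcome, the likelihood ratio is 0.799/0.191 = 4.1832.
Posterior odds = 0.24224 × 4.1832 = 1.0133, so P(H|E) = 1.0133/(1+1.0133) = 0.5033. Then P(¬H|E) = 1 − 0.5033 = 0.4967.

P(¬H | E) ≈ 0.4967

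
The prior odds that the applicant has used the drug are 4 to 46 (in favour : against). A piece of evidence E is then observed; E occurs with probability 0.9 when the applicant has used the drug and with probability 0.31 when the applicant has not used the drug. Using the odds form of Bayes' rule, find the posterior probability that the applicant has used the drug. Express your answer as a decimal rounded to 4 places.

Prior odds = 4/46 = 0.086957. In log-odds, ln(0.086957) = -2.4423.
Add log likelihood ratio: ln(2.9032) = 1.0658.
Posterior log-odds = -1.3765, so posterior odds = exp(-1.3765) = 0.25245. Converting, P(H|E) = 0.25245/1.2525 = 0.2016.

Posterior probability ≈ 0.2016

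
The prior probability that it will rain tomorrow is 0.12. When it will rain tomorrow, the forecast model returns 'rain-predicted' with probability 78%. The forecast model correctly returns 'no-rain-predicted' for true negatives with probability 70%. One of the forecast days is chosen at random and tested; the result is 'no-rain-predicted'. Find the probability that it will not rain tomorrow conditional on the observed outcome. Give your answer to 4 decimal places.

P(¬H | E) ≈ 0.9589

Write H for 'it will rain tomorrow'. Prior odds H:¬H = 0.12/0.88 = 0.13636. For the 'no-rain-predicted' outcome, the likelihood ratio is 0.22/0.7 = 0.31429.
Posterior odds = 0.13636 × 0.31429 = 0.042857, so P(H|E) = 0.042857/(1+0.042857) = 0.0411. Then P(¬H|E) = 1 − 0.0411 = 0.9589.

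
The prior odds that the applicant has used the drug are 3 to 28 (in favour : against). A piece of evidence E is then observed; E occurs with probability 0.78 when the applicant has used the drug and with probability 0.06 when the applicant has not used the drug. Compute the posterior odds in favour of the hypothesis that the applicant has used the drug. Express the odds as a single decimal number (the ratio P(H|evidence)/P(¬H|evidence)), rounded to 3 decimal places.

Prior odds = 3/28 = 0.10714.
Likelihood ratio for E = 0.78/0.06 = 13.000.
Posterior odds = prior odds × LR = 1.3929.

Posterior odds ≈ 1.393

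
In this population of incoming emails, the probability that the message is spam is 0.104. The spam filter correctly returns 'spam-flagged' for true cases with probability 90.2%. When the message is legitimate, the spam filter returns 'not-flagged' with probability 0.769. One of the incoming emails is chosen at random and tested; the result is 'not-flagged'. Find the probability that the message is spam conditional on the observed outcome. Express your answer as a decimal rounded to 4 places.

P(H | E) ≈ 0.0146

Let H be the event that the message is spam. P(H) = 0.104, so P(¬H) = 0.896. With E the 'not-flagged' result, P(E|H) = 0.098 and P(E|¬H) = 0.769.
P(E) = 0.098·0.104 + 0.769·0.896 = 0.010192 + 0.68902 = 0.69922.
By Bayes' theorem, P(H|E) = 0.010192 / 0.69922 = 0.0146.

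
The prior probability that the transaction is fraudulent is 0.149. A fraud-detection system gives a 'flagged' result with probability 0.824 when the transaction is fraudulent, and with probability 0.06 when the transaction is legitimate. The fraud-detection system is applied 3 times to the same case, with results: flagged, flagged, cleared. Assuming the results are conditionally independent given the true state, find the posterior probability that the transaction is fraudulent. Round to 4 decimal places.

With H the event that the transaction is fraudulent, the joint likelihood of the observed sequence is P(data|H) = 0.824·0.824·0.176 = 0.11950 and P(data|¬H) = 0.06·0.06·0.94 = 0.0033840.
Bayes: P(H|data) = 0.149·0.11950 / (0.149·0.11950 + 0.851·0.0033840) = 0.017805/0.020685 = 0.8608.

Posterior P(H) ≈ 0.8608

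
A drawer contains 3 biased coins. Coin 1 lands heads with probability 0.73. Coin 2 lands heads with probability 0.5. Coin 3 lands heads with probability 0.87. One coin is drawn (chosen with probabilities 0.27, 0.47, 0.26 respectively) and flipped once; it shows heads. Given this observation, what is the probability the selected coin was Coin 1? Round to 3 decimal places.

Tabulate prior·likelihood by source: [1] prior 0.27, lik 0.73, product 0.1971; [2] prior 0.47, lik 0.5, product 0.2350; [3] prior 0.26, lik 0.87, product 0.2262.
Normalizing constant = 0.65830; the posterior for Coin 1 is its product over the sum, 0.1971/0.65830 = 0.299.

Posterior probability ≈ 0.299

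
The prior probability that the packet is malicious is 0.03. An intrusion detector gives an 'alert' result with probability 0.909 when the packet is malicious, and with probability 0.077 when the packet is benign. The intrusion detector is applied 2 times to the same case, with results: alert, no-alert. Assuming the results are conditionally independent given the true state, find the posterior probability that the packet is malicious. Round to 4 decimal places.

Let H be the event that the packet is malicious; start with P(H) = 0.03. P('alert'|H) = 0.909, P('alert'|¬H) = 0.077.
Update on result 1 ('alert'): P(H) ← 0.909·0.0300 / (0.909·0.0300 + 0.077·0.9700) = 0.027270/0.10196 = 0.2675.
Update on result 2 ('no-alert'): P(H) ← 0.091·0.2675 / (0.091·0.2675 + 0.923·0.7325) = 0.024339/0.70048 = 0.0347.

Posterior P(H) ≈ 0.0347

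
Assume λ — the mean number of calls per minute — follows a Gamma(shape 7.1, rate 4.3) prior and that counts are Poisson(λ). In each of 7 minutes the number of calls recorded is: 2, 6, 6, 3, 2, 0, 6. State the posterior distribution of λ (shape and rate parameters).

The Poisson likelihood adds the total count to the shape and the number of exposure periods to the rate. Here ∑xᵢ = 25 and n = 7, so shape 7.1→32.1 and rate 4.3→11.3.

Posterior: Gamma(shape=32.1, rate=11.3)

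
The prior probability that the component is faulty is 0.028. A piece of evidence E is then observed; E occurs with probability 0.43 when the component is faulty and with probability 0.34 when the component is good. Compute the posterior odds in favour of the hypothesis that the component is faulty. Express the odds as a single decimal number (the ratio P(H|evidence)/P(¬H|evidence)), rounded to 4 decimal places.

Prior odds = 0.028/(1−0.028) = 0.028807. In log-odds, ln(0.028807) = -3.5472.
Add log likelihood ratio: ln(1.2647) = 0.23484.
Posterior log-odds = -3.3123, so posterior odds = exp(-3.3123) = 0.036432.

Posterior odds ≈ 0.0364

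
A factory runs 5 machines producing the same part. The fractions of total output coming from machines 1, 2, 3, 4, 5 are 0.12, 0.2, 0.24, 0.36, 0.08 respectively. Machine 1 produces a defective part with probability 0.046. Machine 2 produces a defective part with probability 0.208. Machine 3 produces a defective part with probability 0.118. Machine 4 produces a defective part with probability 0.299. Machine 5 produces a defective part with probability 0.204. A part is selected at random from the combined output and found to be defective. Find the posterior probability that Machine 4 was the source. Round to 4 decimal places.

Posterior probability ≈ 0.5398

P(defective|M1) = 0.046; P(defective|M2) = 0.208; P(defective|M3) = 0.118; P(defective|M4) = 0.299; P(defective|M5) = 0.204.
Prior × likelihood for each source: 0.12·0.046=0.005520, 0.2·0.208=0.04160, 0.24·0.118=0.02832, 0.36·0.299=0.1076, 0.08·0.204=0.01632. Summing gives P(defective) = 0.19940.
P(Machine 4 | defective) = 0.1076 / 0.19940 = 0.5398.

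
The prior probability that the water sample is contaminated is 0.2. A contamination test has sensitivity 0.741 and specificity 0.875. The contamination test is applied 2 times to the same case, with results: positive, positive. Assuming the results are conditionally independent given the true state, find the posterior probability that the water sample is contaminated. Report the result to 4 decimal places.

With H the event that the water sample is contaminated, the joint likelihood of the observed sequence is P(data|H) = 0.741·0.741 = 0.54908 and P(data|¬H) = 0.125·0.125 = 0.015625.
Bayes: P(H|data) = 0.2·0.54908 / (0.2·0.54908 + 0.8·0.015625) = 0.10982/0.12232 = 0.8978.

Posterior P(H) ≈ 0.8978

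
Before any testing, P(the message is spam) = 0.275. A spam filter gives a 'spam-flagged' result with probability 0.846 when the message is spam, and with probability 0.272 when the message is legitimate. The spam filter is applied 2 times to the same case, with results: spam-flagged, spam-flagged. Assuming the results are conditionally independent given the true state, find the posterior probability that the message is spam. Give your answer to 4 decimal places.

Posterior P(H) ≈ 0.7858

With H the event that the message is spam, the joint likelihood of the observed sequence is P(data|H) = 0.846·0.846 = 0.71572 and P(data|¬H) = 0.272·0.272 = 0.073984.
Bayes: P(H|data) = 0.275·0.71572 / (0.275·0.71572 + 0.725·0.073984) = 0.19682/0.25046 = 0.7858.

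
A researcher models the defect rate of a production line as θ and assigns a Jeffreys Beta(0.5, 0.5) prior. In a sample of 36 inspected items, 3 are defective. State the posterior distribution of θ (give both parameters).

Posterior: Beta(3.5, 33.5)

Observing 3 successes and 33 failures updates Beta(0.5, 0.5) by adding the success and failure counts to the two shape parameters: α = 0.5+3 = 3.5, β = 0.5+33 = 33.5.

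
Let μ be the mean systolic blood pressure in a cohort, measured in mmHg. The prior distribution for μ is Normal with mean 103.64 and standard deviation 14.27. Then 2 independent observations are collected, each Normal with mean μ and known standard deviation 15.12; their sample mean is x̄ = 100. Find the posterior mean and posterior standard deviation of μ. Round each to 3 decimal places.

Posterior mean ≈ 101.309; posterior SD ≈ 8.556

With known σ, the Normal prior is conjugate. Weight on the data is w = (n/σ²)/(n/σ² + 1/τ₀²) = 0.00874836/(0.00874836+0.00491080) = 0.64048.
Posterior mean = w·x̄ + (1−w)·μ₀ = 0.64048·100 + 0.35952·103.64 = 101.309. Posterior variance = 1/(0.00874836+0.00491080) = 73.2110, so SD = 8.556.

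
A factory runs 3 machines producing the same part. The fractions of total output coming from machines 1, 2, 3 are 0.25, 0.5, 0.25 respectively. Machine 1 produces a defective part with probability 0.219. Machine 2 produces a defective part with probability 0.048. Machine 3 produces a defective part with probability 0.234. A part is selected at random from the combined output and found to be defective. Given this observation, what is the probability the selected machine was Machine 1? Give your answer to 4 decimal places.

Posterior probability ≈ 0.3989

P(defective|M1) = 0.219; P(defective|M2) = 0.048; P(defective|M3) = 0.234.
Prior × likelihood for each source: 0.25·0.219=0.05475, 0.5·0.048=0.02400, 0.25·0.234=0.05850. Summing gives P(defective) = 0.13725.
P(Machine 1 | defective) = 0.05475 / 0.13725 = 0.3989.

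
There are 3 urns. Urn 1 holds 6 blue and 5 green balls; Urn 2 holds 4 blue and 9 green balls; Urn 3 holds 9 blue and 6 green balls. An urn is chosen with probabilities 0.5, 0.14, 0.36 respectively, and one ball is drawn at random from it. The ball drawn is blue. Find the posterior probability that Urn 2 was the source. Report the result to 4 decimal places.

Posterior probability ≈ 0.0810

Tabulate prior·likelihood by source: [1] prior 0.5, lik 0.5455, product 0.2727; [2] prior 0.14, lik 0.3077, product 0.04308; [3] prior 0.36, lik 0.6, product 0.2160.
Normalizing constant = 0.53180; the posterior for Urn 2 is its product over the sum, 0.04308/0.53180 = 0.0810.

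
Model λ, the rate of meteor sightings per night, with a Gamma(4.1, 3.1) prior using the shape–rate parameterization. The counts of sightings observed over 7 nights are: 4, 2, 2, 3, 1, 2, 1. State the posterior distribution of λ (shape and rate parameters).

Total count ∑xᵢ = 15 over n = 7 nights.
Gamma is conjugate to the Poisson likelihood: posterior is Gamma(shape = 4.1+15 = 19.1, rate = 3.1+7 = 10.1).

Posterior: Gamma(shape=19.1, rate=10.1)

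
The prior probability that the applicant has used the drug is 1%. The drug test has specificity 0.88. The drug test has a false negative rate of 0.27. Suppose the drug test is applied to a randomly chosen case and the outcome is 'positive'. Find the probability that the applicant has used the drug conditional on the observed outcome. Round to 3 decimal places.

Let H be the event that the applicant has used the drug. P(H) = 0.01, so P(¬H) = 0.99. With E the 'positive' result, P(E|H) = 0.73 and P(E|¬H) = 0.12.
P(E) = 0.73·0.01 + 0.12·0.99 = 0.0073000 + 0.11880 = 0.12610.
By Bayes' theorem, P(H|E) = 0.0073000 / 0.12610 = 0.058.

P(H | E) ≈ 0.058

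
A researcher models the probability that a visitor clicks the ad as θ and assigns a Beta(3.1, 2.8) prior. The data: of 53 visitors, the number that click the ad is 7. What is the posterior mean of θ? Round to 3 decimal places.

Posterior mean ≈ 0.171

The binomial likelihood is conjugate to the Beta prior: with 7 successes and 46 failures, the posterior is Beta(3.1+7, 2.8+46) = Beta(10.1, 48.8).
Posterior mean = α/(α+β) = 10.1/58.9 = 0.171.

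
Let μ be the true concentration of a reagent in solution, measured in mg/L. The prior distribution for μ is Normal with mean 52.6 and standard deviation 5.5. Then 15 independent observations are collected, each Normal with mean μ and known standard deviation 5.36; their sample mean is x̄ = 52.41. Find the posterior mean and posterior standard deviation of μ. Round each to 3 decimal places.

Prior precision 1/τ₀² = 1/5.5² = 0.0330579; data precision n/σ² = 15/5.36² = 0.522110.
Posterior precision = 0.0330579 + 0.522110 = 0.555167, giving posterior SD = 1/√0.555167 = 1.342.
Posterior mean = (0.0330579·52.6 + 0.522110·52.41) / 0.555167 = 52.421.

Posterior mean ≈ 52.421; posterior SD ≈ 1.342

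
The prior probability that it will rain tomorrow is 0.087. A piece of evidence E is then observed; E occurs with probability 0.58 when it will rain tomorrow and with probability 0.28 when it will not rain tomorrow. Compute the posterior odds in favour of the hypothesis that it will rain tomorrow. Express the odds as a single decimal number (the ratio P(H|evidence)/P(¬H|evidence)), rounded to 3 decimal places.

Prior odds = 0.087/(1−0.087) = 0.095290. In log-odds, ln(0.095290) = -2.3508.
Add log likelihood ratio: ln(2.0714) = 0.72824.
Posterior log-odds = -1.6226, so posterior odds = exp(-1.6226) = 0.19739.

Posterior odds ≈ 0.197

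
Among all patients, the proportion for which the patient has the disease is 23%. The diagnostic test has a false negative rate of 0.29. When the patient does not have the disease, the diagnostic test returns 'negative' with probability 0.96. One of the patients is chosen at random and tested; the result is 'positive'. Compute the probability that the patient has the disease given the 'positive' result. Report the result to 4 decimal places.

P(H | E) ≈ 0.8413

Write H for 'the patient has the disease'. Prior odds H:¬H = 0.23/0.77 = 0.29870. For the 'positive' outcome, the likelihood ratio is 0.71/0.04 = 17.750.
Posterior odds = 0.29870 × 17.750 = 5.3019, so P(H|E) = 5.3019/(1+5.3019) = 0.8413.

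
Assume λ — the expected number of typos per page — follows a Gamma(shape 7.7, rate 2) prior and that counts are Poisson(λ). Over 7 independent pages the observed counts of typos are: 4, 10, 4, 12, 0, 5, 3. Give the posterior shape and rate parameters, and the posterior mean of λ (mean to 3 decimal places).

Posterior: Gamma(shape=45.7, rate=9); mean ≈ 5.078

The Poisson likelihood adds the total count to the shape and the number of exposure periods to the rate. Here ∑xᵢ = 38 and n = 7, so shape 7.7→45.7 and rate 2→9.
Posterior mean = shape/rate = 45.7/9 = 5.078.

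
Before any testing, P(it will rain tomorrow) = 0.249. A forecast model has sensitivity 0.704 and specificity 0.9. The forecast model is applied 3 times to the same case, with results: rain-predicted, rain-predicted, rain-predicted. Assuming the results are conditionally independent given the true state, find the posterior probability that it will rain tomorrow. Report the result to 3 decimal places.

Posterior P(H) ≈ 0.991

With H the event that it will rain tomorrow, the joint likelihood of the observed sequence is P(data|H) = 0.704·0.704·0.704 = 0.34891 and P(data|¬H) = 0.1·0.1·0.1 = 0.0010000.
Bayes: P(H|data) = 0.249·0.34891 / (0.249·0.34891 + 0.751·0.0010000) = 0.086880/0.087631 = 0.9914.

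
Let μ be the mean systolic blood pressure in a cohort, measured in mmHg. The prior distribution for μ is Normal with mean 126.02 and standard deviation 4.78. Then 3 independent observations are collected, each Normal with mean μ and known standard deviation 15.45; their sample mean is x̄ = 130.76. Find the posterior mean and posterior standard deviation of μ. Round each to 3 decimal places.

Posterior mean ≈ 127.077; posterior SD ≈ 4.213

With known σ, the Normal prior is conjugate. Weight on the data is w = (n/σ²)/(n/σ² + 1/τ₀²) = 0.0125679/(0.0125679+0.0437667) = 0.22309.
Posterior mean = w·x̄ + (1−w)·μ₀ = 0.22309·130.76 + 0.77691·126.02 = 127.077. Posterior variance = 1/(0.0125679+0.0437667) = 17.7511, so SD = 4.213.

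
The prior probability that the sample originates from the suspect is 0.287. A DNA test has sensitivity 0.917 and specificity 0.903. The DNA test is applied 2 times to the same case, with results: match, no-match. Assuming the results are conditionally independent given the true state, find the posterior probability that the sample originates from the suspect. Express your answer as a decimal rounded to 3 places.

Posterior P(H) ≈ 0.259

With H the event that the sample originates from the suspect, the joint likelihood of the observed sequence is P(data|H) = 0.917·0.083 = 0.076111 and P(data|¬H) = 0.097·0.903 = 0.087591.
Bayes: P(H|data) = 0.287·0.076111 / (0.287·0.076111 + 0.713·0.087591) = 0.021844/0.084296 = 0.2591.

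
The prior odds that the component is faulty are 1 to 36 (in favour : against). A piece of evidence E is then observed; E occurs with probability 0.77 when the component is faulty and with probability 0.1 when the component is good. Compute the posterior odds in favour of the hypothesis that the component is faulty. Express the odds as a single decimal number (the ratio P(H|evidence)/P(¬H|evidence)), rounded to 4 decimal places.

Posterior odds ≈ 0.2139

Prior odds = 1/36 = 0.027778. In log-odds, ln(0.027778) = -3.5835.
Add log likelihood ratio: ln(7.7000) = 2.0412.
Posterior log-odds = -1.5423, so posterior odds = exp(-1.5423) = 0.21389.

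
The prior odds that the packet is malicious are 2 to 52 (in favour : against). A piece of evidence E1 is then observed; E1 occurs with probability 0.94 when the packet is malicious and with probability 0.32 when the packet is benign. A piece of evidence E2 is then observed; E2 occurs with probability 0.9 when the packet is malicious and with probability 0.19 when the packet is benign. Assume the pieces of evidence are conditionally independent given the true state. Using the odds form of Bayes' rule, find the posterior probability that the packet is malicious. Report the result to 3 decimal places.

Posterior probability ≈ 0.349

Prior odds = 2/52 = 0.038462.
Likelihood ratio for E1 = 0.94/0.32 = 2.9375.
Likelihood ratio for E2 = 0.9/0.19 = 4.7368.
Posterior odds = prior odds × LR₁ × LR₂ = 0.53517.
Posterior probability = odds/(1+odds) = 0.53517/1.5352 = 0.349.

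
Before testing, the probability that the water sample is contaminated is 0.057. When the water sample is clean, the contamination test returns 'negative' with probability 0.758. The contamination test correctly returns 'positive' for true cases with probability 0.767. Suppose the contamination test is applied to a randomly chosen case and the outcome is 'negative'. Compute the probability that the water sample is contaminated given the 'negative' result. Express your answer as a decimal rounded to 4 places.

Write H for 'the water sample is contaminated'. Prior odds H:¬H = 0.057/0.943 = 0.060445. For the 'negative' outcome, the likelihood ratio is 0.233/0.758 = 0.30739.
Posterior odds = 0.060445 × 0.30739 = 0.018580, so P(H|E) = 0.018580/(1+0.018580) = 0.0182.

P(H | E) ≈ 0.0182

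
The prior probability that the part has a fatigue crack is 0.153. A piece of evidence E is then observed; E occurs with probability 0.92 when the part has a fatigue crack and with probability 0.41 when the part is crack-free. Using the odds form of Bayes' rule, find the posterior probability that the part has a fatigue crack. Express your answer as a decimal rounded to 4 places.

Prior odds = 0.153/(1−0.153) = 0.18064.
Likelihood ratio for E = 0.92/0.41 = 2.2439.
Posterior odds = prior odds × LR = 0.40533.
Posterior probability = odds/(1+odds) = 0.40533/1.4053 = 0.2884.

Posterior probability ≈ 0.2884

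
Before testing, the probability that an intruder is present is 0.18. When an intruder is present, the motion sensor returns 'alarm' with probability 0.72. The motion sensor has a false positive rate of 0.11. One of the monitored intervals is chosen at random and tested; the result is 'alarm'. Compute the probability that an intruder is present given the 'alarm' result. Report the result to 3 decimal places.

P(H | E) ≈ 0.590

Write H for 'an intruder is present'. Prior odds H:¬H = 0.18/0.82 = 0.21951. For the 'alarm' outcome, the likelihood ratio is 0.72/0.11 = 6.5455.
Posterior odds = 0.21951 × 6.5455 = 1.4368, so P(H|E) = 1.4368/(1+1.4368) = 0.590.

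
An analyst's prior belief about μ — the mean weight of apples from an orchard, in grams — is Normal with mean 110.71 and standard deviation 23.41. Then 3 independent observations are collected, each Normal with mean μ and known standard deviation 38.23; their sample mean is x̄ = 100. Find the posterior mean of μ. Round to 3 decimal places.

Posterior mean ≈ 105.040

Prior precision 1/τ₀² = 1/23.41² = 0.00182472; data precision n/σ² = 3/38.23² = 0.00205264.
Posterior precision = 0.00182472 + 0.00205264 = 0.00387736.
Posterior mean = (0.00182472·110.71 + 0.00205264·100) / 0.00387736 = 105.040.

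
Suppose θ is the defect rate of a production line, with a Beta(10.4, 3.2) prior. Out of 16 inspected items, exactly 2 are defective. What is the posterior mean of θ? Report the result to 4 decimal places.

Posterior mean ≈ 0.4189

The binomial likelihood is conjugate to the Beta prior: with 2 successes and 14 failures, the posterior is Beta(10.4+2, 3.2+14) = Beta(12.4, 17.2).
Posterior mean = α/(α+β) = 12.4/29.6 = 0.4189.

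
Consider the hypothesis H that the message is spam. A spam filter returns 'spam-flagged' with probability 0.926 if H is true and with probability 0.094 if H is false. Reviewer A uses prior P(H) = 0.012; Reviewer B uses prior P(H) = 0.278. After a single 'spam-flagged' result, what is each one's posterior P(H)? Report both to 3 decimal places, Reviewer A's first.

Reviewer A: 0.107; Reviewer B: 0.791

P('+'|H) = 0.926, P('+'|¬H) = 0.094.
Reviewer A: numerator 0.926·0.012 = 0.011112; evidence = 0.011112+0.094·0.988 = 0.10398; posterior = 0.107.
Reviewer B: numerator 0.926·0.278 = 0.25743; evidence = 0.25743+0.094·0.722 = 0.32530; posterior = 0.791.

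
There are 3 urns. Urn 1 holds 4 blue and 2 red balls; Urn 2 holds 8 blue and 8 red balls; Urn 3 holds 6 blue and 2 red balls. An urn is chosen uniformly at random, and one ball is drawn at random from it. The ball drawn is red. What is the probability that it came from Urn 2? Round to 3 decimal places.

Posterior probability ≈ 0.462

P(red|Urn 1) = 0.3333; P(red|Urn 2) = 0.5; P(red|Urn 3) = 0.25.
Prior × likelihood for each source: 0.333333·0.3333=0.1111, 0.333333·0.5=0.1667, 0.333333·0.25=0.08333. Summing gives P(red) = 0.36111.
P(Urn 2 | red) = 0.1667 / 0.36111 = 0.462.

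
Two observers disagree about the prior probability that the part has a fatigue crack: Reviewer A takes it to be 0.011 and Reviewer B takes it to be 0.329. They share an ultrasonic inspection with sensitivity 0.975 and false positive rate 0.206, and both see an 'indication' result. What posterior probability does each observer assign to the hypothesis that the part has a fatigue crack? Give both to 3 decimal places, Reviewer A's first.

Reviewer A: 0.050; Reviewer B: 0.699

P('+'|H) = 0.975, P('+'|¬H) = 0.206.
Reviewer A: numerator 0.975·0.011 = 0.010725; evidence = 0.010725+0.206·0.989 = 0.21446; posterior = 0.050.
Reviewer B: numerator 0.975·0.329 = 0.32078; evidence = 0.32078+0.206·0.671 = 0.45900; posterior = 0.699.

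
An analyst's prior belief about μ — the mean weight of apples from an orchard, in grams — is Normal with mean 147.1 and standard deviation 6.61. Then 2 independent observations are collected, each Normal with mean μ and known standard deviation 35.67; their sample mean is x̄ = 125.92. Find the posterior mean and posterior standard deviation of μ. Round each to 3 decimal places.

Posterior mean ≈ 145.739; posterior SD ≈ 6.394

With known σ, the Normal prior is conjugate. Weight on the data is w = (n/σ²)/(n/σ² + 1/τ₀²) = 0.00157190/(0.00157190+0.0228874) = 0.064266.
Posterior mean = w·x̄ + (1−w)·μ₀ = 0.064266·125.92 + 0.93573·147.1 = 145.739. Posterior variance = 1/(0.00157190+0.0228874) = 40.8842, so SD = 6.394.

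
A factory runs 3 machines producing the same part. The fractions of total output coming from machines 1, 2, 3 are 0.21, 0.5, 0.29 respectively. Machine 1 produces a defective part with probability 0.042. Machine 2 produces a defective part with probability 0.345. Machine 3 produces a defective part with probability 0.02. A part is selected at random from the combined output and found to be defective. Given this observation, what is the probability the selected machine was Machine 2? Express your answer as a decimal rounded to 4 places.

Tabulate prior·likelihood by source: [1] prior 0.21, lik 0.042, product 0.008820; [2] prior 0.5, lik 0.345, product 0.1725; [3] prior 0.29, lik 0.02, product 0.005800.
Normalizing constant = 0.18712; the posterior for Machine 2 is its product over the sum, 0.1725/0.18712 = 0.9219.

Posterior probability ≈ 0.9219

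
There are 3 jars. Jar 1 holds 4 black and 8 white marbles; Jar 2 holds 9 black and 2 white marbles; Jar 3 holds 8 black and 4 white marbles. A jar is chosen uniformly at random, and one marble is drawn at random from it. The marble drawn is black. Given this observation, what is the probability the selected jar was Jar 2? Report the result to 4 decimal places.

Tabulate prior·likelihood by source: [1] prior 0.333333, lik 0.3333, product 0.1111; [2] prior 0.333333, lik 0.8182, product 0.2727; [3] prior 0.333333, lik 0.6667, product 0.2222.
Normalizing constant = 0.60606; the posterior for Jar 2 is its product over the sum, 0.2727/0.60606 = 0.4500.

Posterior probability ≈ 0.4500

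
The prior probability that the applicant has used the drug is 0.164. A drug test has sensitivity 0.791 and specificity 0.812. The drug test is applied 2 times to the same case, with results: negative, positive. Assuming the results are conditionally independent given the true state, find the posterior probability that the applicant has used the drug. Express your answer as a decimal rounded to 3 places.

Let H be the event that the applicant has used the drug; start with P(H) = 0.164. P('positive'|H) = 0.791, P('positive'|¬H) = 0.188.
Update on result 1 ('negative'): P(H) ← 0.209·0.1640 / (0.209·0.1640 + 0.812·0.8360) = 0.034276/0.71311 = 0.0481.
Update on result 2 ('positive'): P(H) ← 0.791·0.0481 / (0.791·0.0481 + 0.188·0.9519) = 0.038020/0.21698 = 0.1752.

Posterior P(H) ≈ 0.175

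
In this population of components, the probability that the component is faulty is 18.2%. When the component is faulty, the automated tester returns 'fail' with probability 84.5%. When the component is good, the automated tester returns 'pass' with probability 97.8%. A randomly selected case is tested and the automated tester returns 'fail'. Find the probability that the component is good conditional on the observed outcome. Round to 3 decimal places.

P(¬H | E) ≈ 0.105

Write H for 'the component is faulty'. Prior odds H:¬H = 0.182/0.818 = 0.22249. For the 'fail' outcome, the likelihood ratio is 0.845/0.022 = 38.409.
Posterior odds = 0.22249 × 38.409 = 8.5458, so P(H|E) = 8.5458/(1+8.5458) = 0.895. Then P(¬H|E) = 1 − 0.895 = 0.105.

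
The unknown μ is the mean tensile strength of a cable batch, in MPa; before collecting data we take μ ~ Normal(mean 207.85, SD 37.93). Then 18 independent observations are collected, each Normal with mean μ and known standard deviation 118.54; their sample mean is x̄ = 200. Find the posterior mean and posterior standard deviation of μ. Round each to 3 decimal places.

Posterior mean ≈ 202.761; posterior SD ≈ 22.496

Prior precision 1/τ₀² = 1/37.93² = 0.00069508; data precision n/σ² = 18/118.54² = 0.00128098.
Posterior precision = 0.00069508 + 0.00128098 = 0.00197606, giving posterior SD = 1/√0.00197606 = 22.496.
Posterior mean = (0.00069508·207.85 + 0.00128098·200) / 0.00197606 = 202.761.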